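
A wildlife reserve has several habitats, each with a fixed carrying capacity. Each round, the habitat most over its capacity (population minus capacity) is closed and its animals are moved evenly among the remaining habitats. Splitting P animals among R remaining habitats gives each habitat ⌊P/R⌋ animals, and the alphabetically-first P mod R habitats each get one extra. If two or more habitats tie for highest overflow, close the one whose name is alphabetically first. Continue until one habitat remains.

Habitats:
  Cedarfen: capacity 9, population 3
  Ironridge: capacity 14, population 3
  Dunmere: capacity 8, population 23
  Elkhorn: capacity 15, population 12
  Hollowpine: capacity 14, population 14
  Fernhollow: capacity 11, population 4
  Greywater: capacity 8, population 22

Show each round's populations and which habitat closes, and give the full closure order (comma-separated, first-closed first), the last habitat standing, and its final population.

Round 1: Cedarfen=3 Dunmere=23 Elkhorn=12 Fernhollow=4 Greywater=22 Hollowpine=14 Ironridge=3 → close Dunmere (overflow 15)
  23÷6 = 3 each, +1 to first 5
Round 2: Cedarfen=7 Elkhorn=16 Fernhollow=8 Greywater=26 Hollowpine=18 Ironridge=6 → close Greywater (overflow 18)
  26÷5 = 5 each, +1 to first 1
Round 3: Cedarfen=13 Elkhorn=21 Fernhollow=13 Hollowpine=23 Ironridge=11 → close Hollowpine (overflow 9)
  23÷4 = 5 each, +1 to first 3
Round 4: Cedarfen=19 Elkhorn=27 Fernhollow=19 Ironridge=16 → close Elkhorn (overflow 12)
  27÷3 = 9 each, +1 to first 0
Round 5: Cedarfen=28 Fernhollow=28 Ironridge=25 → close Cedarfen (overflow 19)
  28÷2 = 14 each, +1 to first 0
Round 6: Fernhollow=42 Ironridge=39 → close Fernhollow (overflow 31)
  42÷1 = 42 each, +1 to first 0

Closure order: Dunmere, Greywater, Hollowpine, Elkhorn, Cedarfen, Fernhollow
Last habitat: Ironridge with 81 animals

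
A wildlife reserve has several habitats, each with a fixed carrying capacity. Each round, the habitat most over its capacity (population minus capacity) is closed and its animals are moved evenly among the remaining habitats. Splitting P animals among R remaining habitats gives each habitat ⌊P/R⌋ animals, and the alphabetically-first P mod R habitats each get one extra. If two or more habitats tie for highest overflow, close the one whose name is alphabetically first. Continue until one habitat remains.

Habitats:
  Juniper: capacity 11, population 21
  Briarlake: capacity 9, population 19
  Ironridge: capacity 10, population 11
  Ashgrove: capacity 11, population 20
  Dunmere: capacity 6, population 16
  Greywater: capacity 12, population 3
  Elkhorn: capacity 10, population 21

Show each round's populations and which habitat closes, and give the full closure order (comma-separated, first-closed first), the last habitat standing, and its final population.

Round 1: Ashgrove=20 Briarlake=19 Dunmere=16 Elkhorn=21 Greywater=3 Ironridge=11 Juniper=21 → close Elkhorn (overflow 11)
  21÷6 = 3 each, +1 to first 3
Round 2: Ashgrove=24 Briarlake=23 Dunmere=20 Greywater=6 Ironridge=14 Juniper=24 → close Briarlake (overflow 14)
  23÷5 = 4 each, +1 to first 3
Round 3: Ashgrove=29 Dunmere=25 Greywater=11 Ironridge=18 Juniper=28 → close Dunmere (overflow 19)
  25÷4 = 6 each, +1 to first 1
Round 4: Ashgrove=36 Greywater=17 Ironridge=24 Juniper=34 → close Ashgrove (overflow 25)
  36÷3 = 12 each, +1 to first 0
Round 5: Greywater=29 Ironridge=36 Juniper=46 → close Juniper (overflow 35)
  46÷2 = 23 each, +1 to first 0
Round 6: Greywater=52 Ironridge=59 → close Ironridge (overflow 49)
  59÷1 = 59 each, +1 to first 0

Closure order: Elkhorn, Briarlake, Dunmere, Ashgrove, Juniper, Ironridge
Last habitat: Greywater with 111 animals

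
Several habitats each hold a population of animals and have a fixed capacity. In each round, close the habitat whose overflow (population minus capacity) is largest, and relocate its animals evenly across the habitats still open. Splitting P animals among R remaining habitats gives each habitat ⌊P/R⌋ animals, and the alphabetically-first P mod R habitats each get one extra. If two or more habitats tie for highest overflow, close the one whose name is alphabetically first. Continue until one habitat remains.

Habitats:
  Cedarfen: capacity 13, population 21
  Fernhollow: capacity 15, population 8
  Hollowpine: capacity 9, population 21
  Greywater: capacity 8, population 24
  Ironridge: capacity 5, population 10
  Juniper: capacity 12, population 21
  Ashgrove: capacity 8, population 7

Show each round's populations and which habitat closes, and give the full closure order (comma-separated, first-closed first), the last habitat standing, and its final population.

Closure order: Greywater, Hollowpine, Juniper, Cedarfen, Ironridge, Ashgrove
Last habitat: Fernhollow with 112 animals

Round 1: Ashgrove=7 Cedarfen=21 Fernhollow=8 Greywater=24 Hollowpine=21 Ironridge=10 Juniper=21 → close Greywater (overflow 16)
  24÷6 = 4 each, +1 to first 0
Round 2: Ashgrove=11 Cedarfen=25 Fernhollow=12 Hollowpine=25 Ironridge=14 Juniper=25 → close Hollowpine (overflow 16)
  25÷5 = 5 each, +1 to first 0
Round 3: Ashgrove=16 Cedarfen=30 Fernhollow=17 Ironridge=19 Juniper=30 → close Juniper (overflow 18)
  30÷4 = 7 each, +1 to first 2
Round 4: Ashgrove=24 Cedarfen=38 Fernhollow=24 Ironridge=26 → close Cedarfen (overflow 25)
  38÷3 = 12 each, +1 to first 2
Round 5: Ashgrove=37 Fernhollow=37 Ironridge=38 → close Ironridge (overflow 33)
  38÷2 = 19 each, +1 to first 0
Round 6: Ashgrove=56 Fernhollow=56 → close Ashgrove (overflow 48)
  56÷1 = 56 each, +1 to first 0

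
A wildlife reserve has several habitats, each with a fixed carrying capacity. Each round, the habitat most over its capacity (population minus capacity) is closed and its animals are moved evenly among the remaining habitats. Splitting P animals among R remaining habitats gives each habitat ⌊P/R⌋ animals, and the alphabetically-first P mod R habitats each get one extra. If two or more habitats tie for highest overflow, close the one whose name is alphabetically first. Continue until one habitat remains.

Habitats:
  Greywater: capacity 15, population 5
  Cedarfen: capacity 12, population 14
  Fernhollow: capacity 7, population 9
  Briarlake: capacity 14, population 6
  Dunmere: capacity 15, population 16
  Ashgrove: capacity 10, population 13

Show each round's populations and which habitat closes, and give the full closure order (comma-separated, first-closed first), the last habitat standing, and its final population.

Closure order: Ashgrove, Cedarfen, Dunmere, Fernhollow, Briarlake
Last habitat: Greywater with 63 animals

Round 1: Ashgrove=13 Briarlake=6 Cedarfen=14 Dunmere=16 Fernhollow=9 Greywater=5 → close Ashgrove (overflow 3)
  13÷5 = 2 each, +1 to first 3
Round 2: Briarlake=9 Cedarfen=17 Dunmere=19 Fernhollow=11 Greywater=7 → close Cedarfen (overflow 5)
  17÷4 = 4 each, +1 to first 1
Round 3: Briarlake=14 Dunmere=23 Fernhollow=15 Greywater=11 → close Dunmere (overflow 8)
  23÷3 = 7 each, +1 to first 2
Round 4: Briarlake=22 Fernhollow=23 Greywater=18 → close Fernhollow (overflow 16)
  23÷2 = 11 each, +1 to first 1
Round 5: Briarlake=34 Greywater=29 → close Briarlake (overflow 20)
  34÷1 = 34 each, +1 to first 0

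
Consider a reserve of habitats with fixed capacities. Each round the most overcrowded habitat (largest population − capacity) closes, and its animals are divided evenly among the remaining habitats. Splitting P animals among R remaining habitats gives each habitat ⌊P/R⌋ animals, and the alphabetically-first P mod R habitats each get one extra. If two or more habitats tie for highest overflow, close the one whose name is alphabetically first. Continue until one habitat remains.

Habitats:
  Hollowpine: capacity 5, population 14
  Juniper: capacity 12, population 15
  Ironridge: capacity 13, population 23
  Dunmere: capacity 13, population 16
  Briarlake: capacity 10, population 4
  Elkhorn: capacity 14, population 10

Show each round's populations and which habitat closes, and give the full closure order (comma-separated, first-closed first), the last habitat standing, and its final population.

Round 1: Briarlake=4 Dunmere=16 Elkhorn=10 Hollowpine=14 Ironridge=23 Juniper=15 → close Ironridge (overflow 10)
  23÷5 = 4 each, +1 to first 3
Round 2: Briarlake=9 Dunmere=21 Elkhorn=15 Hollowpine=18 Juniper=19 → close Hollowpine (overflow 13)
  18÷4 = 4 each, +1 to first 2
Round 3: Briarlake=14 Dunmere=26 Elkhorn=19 Juniper=23 → close Dunmere (overflow 13)
  26÷3 = 8 each, +1 to first 2
Round 4: Briarlake=23 Elkhorn=28 Juniper=31 → close Juniper (overflow 19)
  31÷2 = 15 each, +1 to first 1
Round 5: Briarlake=39 Elkhorn=43 → close Briarlake (overflow 29)
  39÷1 = 39 each, +1 to first 0

Closure order: Ironridge, Hollowpine, Dunmere, Juniper, Briarlake
Last habitat: Elkhorn with 82 animals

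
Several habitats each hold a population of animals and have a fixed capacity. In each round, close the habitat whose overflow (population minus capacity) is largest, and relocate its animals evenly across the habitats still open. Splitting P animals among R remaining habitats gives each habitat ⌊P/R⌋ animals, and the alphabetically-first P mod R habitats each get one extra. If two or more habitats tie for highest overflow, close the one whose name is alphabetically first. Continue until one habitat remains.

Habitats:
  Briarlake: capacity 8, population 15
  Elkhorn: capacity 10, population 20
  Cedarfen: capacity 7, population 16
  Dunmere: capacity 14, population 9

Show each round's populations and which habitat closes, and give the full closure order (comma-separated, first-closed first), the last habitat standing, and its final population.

Round 1: Briarlake=15 Cedarfen=16 Dunmere=9 Elkhorn=20 → close Elkhorn (overflow 10)
  20÷3 = 6 each, +1 to first 2
Round 2: Briarlake=22 Cedarfen=23 Dunmere=15 → close Cedarfen (overflow 16)
  23÷2 = 11 each, +1 to first 1
Round 3: Briarlake=34 Dunmere=26 → close Briarlake (overflow 26)
  34÷1 = 34 each, +1 to first 0

Closure order: Elkhorn, Cedarfen, Briarlake
Last habitat: Dunmere with 60 animals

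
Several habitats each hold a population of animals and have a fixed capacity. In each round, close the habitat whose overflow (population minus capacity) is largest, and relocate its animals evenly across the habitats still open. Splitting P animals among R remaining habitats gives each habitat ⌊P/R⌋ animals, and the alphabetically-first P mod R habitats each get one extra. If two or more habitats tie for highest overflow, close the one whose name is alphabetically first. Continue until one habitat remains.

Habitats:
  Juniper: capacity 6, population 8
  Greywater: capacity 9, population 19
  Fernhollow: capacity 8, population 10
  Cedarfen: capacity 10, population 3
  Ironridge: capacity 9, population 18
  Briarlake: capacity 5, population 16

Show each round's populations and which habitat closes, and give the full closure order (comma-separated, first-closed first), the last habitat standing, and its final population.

Closure order: Briarlake, Greywater, Ironridge, Fernhollow, Juniper
Last habitat: Cedarfen with 74 animals

Round 1: Briarlake=16 Cedarfen=3 Fernhollow=10 Greywater=19 Ironridge=18 Juniper=8 → close Briarlake (overflow 11)
  16÷5 = 3 each, +1 to first 1
Round 2: Cedarfen=7 Fernhollow=13 Greywater=22 Ironridge=21 Juniper=11 → close Greywater (overflow 13)
  22÷4 = 5 each, +1 to first 2
Round 3: Cedarfen=13 Fernhollow=19 Ironridge=26 Juniper=16 → close Ironridge (overflow 17)
  26÷3 = 8 each, +1 to first 2
Round 4: Cedarfen=22 Fernhollow=28 Juniper=24 → close Fernhollow (overflow 20)
  28÷2 = 14 each, +1 to first 0
Round 5: Cedarfen=36 Juniper=38 → close Juniper (overflow 32)
  38÷1 = 38 each, +1 to first 0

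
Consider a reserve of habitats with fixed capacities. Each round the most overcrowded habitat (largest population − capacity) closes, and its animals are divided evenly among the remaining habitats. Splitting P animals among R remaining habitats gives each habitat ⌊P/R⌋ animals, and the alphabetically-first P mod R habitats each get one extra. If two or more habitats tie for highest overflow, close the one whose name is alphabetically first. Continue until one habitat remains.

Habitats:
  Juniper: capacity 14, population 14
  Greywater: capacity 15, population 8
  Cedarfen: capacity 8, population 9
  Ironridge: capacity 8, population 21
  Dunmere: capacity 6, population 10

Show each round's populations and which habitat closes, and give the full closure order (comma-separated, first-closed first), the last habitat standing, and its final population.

Closure order: Ironridge, Dunmere, Cedarfen, Juniper
Last habitat: Greywater with 62 animals

Round 1: Cedarfen=9 Dunmere=10 Greywater=8 Ironridge=21 Juniper=14 → close Ironridge (overflow 13)
  21÷4 = 5 each, +1 to first 1
Round 2: Cedarfen=15 Dunmere=15 Greywater=13 Juniper=19 → close Dunmere (overflow 9)
  15÷3 = 5 each, +1 to first 0
Round 3: Cedarfen=20 Greywater=18 Juniper=24 → close Cedarfen (overflow 12)
  20÷2 = 10 each, +1 to first 0
Round 4: Greywater=28 Juniper=34 → close Juniper (overflow 20)
  34÷1 = 34 each, +1 to first 0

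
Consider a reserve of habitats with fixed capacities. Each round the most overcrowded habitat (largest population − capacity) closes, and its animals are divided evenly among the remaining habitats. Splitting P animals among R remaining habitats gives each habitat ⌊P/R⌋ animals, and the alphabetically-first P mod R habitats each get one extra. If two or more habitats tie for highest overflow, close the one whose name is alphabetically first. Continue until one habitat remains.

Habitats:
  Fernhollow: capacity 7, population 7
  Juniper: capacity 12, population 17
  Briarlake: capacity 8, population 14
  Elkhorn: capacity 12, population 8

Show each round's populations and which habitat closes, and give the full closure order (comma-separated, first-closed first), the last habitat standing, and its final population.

Round 1: Briarlake=14 Elkhorn=8 Fernhollow=7 Juniper=17 → close Briarlake (overflow 6)
  14÷3 = 4 each, +1 to first 2
Round 2: Elkhorn=13 Fernhollow=12 Juniper=21 → close Juniper (overflow 9)
  21÷2 = 10 each, +1 to first 1
Round 3: Elkhorn=24 Fernhollow=22 → close Fernhollow (overflow 15)
  22÷1 = 22 each, +1 to first 0

Closure order: Briarlake, Juniper, Fernhollow
Last habitat: Elkhorn with 46 animals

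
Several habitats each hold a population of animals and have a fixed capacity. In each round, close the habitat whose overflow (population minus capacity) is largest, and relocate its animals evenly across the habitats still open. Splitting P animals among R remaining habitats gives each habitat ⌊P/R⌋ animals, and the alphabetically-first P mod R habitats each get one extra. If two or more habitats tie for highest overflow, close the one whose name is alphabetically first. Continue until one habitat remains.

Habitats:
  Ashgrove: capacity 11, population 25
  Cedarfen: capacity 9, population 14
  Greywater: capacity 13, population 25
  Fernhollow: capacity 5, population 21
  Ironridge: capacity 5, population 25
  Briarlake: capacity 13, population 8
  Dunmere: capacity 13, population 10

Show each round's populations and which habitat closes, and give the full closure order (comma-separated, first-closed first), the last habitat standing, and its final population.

Round 1: Ashgrove=25 Briarlake=8 Cedarfen=14 Dunmere=10 Fernhollow=21 Greywater=25 Ironridge=25 → close Ironridge (overflow 20)
  25÷6 = 4 each, +1 to first 1
Round 2: Ashgrove=30 Briarlake=12 Cedarfen=18 Dunmere=14 Fernhollow=25 Greywater=29 → close Fernhollow (overflow 20)
  25÷5 = 5 each, +1 to first 0
Round 3: Ashgrove=35 Briarlake=17 Cedarfen=23 Dunmere=19 Greywater=34 → close Ashgrove (overflow 24)
  35÷4 = 8 each, +1 to first 3
Round 4: Briarlake=26 Cedarfen=32 Dunmere=28 Greywater=42 → close Greywater (overflow 29)
  42÷3 = 14 each, +1 to first 0
Round 5: Briarlake=40 Cedarfen=46 Dunmere=42 → close Cedarfen (overflow 37)
  46÷2 = 23 each, +1 to first 0
Round 6: Briarlake=63 Dunmere=65 → close Dunmere (overflow 52)
  65÷1 = 65 each, +1 to first 0

Closure order: Ironridge, Fernhollow, Ashgrove, Greywater, Cedarfen, Dunmere
Last habitat: Briarlake with 128 animals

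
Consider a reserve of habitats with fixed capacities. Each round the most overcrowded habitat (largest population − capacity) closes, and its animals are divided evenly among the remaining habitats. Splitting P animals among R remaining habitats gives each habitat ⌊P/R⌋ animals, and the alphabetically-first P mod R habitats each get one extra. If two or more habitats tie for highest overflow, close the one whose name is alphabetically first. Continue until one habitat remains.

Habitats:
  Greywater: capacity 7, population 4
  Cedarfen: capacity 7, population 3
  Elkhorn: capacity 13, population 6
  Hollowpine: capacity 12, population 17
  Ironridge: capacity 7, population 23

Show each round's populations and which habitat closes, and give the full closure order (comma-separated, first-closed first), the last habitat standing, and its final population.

Round 1: Cedarfen=3 Elkhorn=6 Greywater=4 Hollowpine=17 Ironridge=23 → close Ironridge (overflow 16)
  23÷4 = 5 each, +1 to first 3
Round 2: Cedarfen=9 Elkhorn=12 Greywater=10 Hollowpine=22 → close Hollowpine (overflow 10)
  22÷3 = 7 each, +1 to first 1
Round 3: Cedarfen=17 Elkhorn=19 Greywater=17 → close Cedarfen (overflow 10)
  17÷2 = 8 each, +1 to first 1
Round 4: Elkhorn=28 Greywater=25 → close Greywater (overflow 18)
  25÷1 = 25 each, +1 to first 0

Closure order: Ironridge, Hollowpine, Cedarfen, Greywater
Last habitat: Elkhorn with 53 animals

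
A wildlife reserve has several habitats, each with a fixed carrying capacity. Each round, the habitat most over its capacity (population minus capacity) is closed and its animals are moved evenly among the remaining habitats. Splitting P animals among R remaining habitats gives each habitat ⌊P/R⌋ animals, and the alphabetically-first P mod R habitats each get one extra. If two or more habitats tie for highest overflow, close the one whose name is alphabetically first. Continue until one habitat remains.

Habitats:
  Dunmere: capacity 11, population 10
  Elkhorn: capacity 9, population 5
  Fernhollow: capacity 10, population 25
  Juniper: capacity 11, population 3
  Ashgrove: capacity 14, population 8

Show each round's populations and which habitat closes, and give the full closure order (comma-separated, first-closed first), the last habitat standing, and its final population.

Round 1: Ashgrove=8 Dunmere=10 Elkhorn=5 Fernhollow=25 Juniper=3 → close Fernhollow (overflow 15)
  25÷4 = 6 each, +1 to first 1
Round 2: Ashgrove=15 Dunmere=16 Elkhorn=11 Juniper=9 → close Dunmere (overflow 5)
  16÷3 = 5 each, +1 to first 1
Round 3: Ashgrove=21 Elkhorn=16 Juniper=14 → close Ashgrove (overflow 7)
  21÷2 = 10 each, +1 to first 1
Round 4: Elkhorn=27 Juniper=24 → close Elkhorn (overflow 18)
  27÷1 = 27 each, +1 to first 0

Closure order: Fernhollow, Dunmere, Ashgrove, Elkhorn
Last habitat: Juniper with 51 animals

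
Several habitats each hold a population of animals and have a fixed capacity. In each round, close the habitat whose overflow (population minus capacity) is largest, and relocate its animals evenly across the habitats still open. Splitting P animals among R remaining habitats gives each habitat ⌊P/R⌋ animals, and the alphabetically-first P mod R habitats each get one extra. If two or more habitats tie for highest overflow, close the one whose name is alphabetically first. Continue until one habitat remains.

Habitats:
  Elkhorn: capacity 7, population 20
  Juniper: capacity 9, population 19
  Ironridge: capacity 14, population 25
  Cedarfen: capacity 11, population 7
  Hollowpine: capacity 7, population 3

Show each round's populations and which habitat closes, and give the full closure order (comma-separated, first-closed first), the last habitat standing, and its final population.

Round 1: Cedarfen=7 Elkhorn=20 Hollowpine=3 Ironridge=25 Juniper=19 → close Elkhorn (overflow 13)
  20÷4 = 5 each, +1 to first 0
Round 2: Cedarfen=12 Hollowpine=8 Ironridge=30 Juniper=24 → close Ironridge (overflow 16)
  30÷3 = 10 each, +1 to first 0
Round 3: Cedarfen=22 Hollowpine=18 Juniper=34 → close Juniper (overflow 25)
  34÷2 = 17 each, +1 to first 0
Round 4: Cedarfen=39 Hollowpine=35 → close Cedarfen (overflow 28)
  39÷1 = 39 each, +1 to first 0

Closure order: Elkhorn, Ironridge, Juniper, Cedarfen
Last habitat: Hollowpine with 74 animals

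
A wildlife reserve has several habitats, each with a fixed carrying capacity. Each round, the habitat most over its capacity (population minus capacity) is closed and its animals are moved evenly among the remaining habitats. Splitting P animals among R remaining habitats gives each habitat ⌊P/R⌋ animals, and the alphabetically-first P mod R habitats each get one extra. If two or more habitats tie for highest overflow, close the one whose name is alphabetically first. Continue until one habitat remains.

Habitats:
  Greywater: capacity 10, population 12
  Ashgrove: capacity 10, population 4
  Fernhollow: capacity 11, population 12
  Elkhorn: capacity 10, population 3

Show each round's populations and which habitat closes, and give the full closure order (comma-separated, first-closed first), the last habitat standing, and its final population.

Closure order: Greywater, Fernhollow, Ashgrove
Last habitat: Elkhorn with 31 animals

Round 1: Ashgrove=4 Elkhorn=3 Fernhollow=12 Greywater=12 → close Greywater (overflow 2)
  12÷3 = 4 each, +1 to first 0
Round 2: Ashgrove=8 Elkhorn=7 Fernhollow=16 → close Fernhollow (overflow 5)
  16÷2 = 8 each, +1 to first 0
Round 3: Ashgrove=16 Elkhorn=15 → close Ashgrove (overflow 6)
  16÷1 = 16 each, +1 to first 0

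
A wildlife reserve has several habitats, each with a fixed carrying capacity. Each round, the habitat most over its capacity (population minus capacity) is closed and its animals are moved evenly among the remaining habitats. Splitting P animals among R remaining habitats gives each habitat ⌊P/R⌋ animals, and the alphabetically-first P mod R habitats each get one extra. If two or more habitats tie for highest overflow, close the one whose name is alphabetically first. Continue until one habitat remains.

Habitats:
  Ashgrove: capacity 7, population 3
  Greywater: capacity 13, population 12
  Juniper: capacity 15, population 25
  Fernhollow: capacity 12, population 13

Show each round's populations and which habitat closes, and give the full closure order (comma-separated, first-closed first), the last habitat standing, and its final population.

Closure order: Juniper, Fernhollow, Greywater
Last habitat: Ashgrove with 53 animals

Round 1: Ashgrove=3 Fernhollow=13 Greywater=12 Juniper=25 → close Juniper (overflow 10)
  25÷3 = 8 each, +1 to first 1
Round 2: Ashgrove=12 Fernhollow=21 Greywater=20 → close Fernhollow (overflow 9)
  21÷2 = 10 each, +1 to first 1
Round 3: Ashgrove=23 Greywater=30 → close Greywater (overflow 17)
  30÷1 = 30 each, +1 to first 0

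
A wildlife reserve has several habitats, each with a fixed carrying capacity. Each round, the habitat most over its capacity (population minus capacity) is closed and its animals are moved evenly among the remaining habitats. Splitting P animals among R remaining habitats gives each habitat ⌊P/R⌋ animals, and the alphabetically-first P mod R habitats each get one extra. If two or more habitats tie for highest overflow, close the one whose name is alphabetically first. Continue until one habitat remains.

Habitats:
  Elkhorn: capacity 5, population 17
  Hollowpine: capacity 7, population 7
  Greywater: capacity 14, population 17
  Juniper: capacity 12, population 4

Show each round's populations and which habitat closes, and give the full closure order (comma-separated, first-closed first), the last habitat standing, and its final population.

Round 1: Elkhorn=17 Greywater=17 Hollowpine=7 Juniper=4 → close Elkhorn (overflow 12)
  17÷3 = 5 each, +1 to first 2
Round 2: Greywater=23 Hollowpine=13 Juniper=9 → close Greywater (overflow 9)
  23÷2 = 11 each, +1 to first 1
Round 3: Hollowpine=25 Juniper=20 → close Hollowpine (overflow 18)
  25÷1 = 25 each, +1 to first 0

Closure order: Elkhorn, Greywater, Hollowpine
Last habitat: Juniper with 45 animals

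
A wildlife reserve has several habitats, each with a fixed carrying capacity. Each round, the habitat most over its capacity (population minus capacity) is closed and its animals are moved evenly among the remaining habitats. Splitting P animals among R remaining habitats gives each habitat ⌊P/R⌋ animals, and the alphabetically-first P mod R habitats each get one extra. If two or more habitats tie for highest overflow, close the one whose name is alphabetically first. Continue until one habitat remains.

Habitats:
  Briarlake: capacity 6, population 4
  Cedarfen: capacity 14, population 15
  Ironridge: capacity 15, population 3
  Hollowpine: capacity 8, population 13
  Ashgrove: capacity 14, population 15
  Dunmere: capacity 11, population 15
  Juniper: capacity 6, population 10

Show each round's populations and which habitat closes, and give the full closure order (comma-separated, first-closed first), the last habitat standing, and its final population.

Closure order: Hollowpine, Dunmere, Juniper, Ashgrove, Cedarfen, Briarlake
Last habitat: Ironridge with 75 animals

Round 1: Ashgrove=15 Briarlake=4 Cedarfen=15 Dunmere=15 Hollowpine=13 Ironridge=3 Juniper=10 → close Hollowpine (overflow 5)
  13÷6 = 2 each, +1 to first 1
Round 2: Ashgrove=18 Briarlake=6 Cedarfen=17 Dunmere=17 Ironridge=5 Juniper=12 → close Dunmere (overflow 6)
  17÷5 = 3 each, +1 to first 2
Round 3: Ashgrove=22 Briarlake=10 Cedarfen=20 Ironridge=8 Juniper=15 → close Juniper (overflow 9)
  15÷4 = 3 each, +1 to first 3
Round 4: Ashgrove=26 Briarlake=14 Cedarfen=24 Ironridge=11 → close Ashgrove (overflow 12)
  26÷3 = 8 each, +1 to first 2
Round 5: Briarlake=23 Cedarfen=33 Ironridge=19 → close Cedarfen (overflow 19)
  33÷2 = 16 each, +1 to first 1
Round 6: Briarlake=40 Ironridge=35 → close Briarlake (overflow 34)
  40÷1 = 40 each, +1 to first 0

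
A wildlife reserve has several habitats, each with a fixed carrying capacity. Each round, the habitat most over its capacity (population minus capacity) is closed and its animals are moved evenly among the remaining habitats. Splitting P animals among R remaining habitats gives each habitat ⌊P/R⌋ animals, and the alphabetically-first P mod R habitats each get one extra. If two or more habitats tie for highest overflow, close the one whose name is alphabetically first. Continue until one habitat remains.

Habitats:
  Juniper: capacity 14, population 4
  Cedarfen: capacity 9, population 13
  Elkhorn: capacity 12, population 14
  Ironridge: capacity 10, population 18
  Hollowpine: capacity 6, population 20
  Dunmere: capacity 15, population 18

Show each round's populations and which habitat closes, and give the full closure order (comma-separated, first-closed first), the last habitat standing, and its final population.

Closure order: Hollowpine, Ironridge, Cedarfen, Dunmere, Elkhorn
Last habitat: Juniper with 87 animals

Round 1: Cedarfen=13 Dunmere=18 Elkhorn=14 Hollowpine=20 Ironridge=18 Juniper=4 → close Hollowpine (overflow 14)
  20÷5 = 4 each, +1 to first 0
Round 2: Cedarfen=17 Dunmere=22 Elkhorn=18 Ironridge=22 Juniper=8 → close Ironridge (overflow 12)
  22÷4 = 5 each, +1 to first 2
Round 3: Cedarfen=23 Dunmere=28 Elkhorn=23 Juniper=13 → close Cedarfen (overflow 14)
  23÷3 = 7 each, +1 to first 2
Round 4: Dunmere=36 Elkhorn=31 Juniper=20 → close Dunmere (overflow 21)
  36÷2 = 18 each, +1 to first 0
Round 5: Elkhorn=49 Juniper=38 → close Elkhorn (overflow 37)
  49÷1 = 49 each, +1 to first 0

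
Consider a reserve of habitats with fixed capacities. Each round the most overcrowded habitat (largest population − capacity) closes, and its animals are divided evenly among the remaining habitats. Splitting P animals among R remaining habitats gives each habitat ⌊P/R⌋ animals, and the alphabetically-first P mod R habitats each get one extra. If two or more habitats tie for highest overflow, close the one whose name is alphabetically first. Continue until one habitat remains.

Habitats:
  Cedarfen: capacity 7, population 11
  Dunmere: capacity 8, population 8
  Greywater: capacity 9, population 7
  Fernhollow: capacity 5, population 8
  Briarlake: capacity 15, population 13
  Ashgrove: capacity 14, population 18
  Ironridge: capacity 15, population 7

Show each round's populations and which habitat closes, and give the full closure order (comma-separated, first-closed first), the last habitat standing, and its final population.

Round 1: Ashgrove=18 Briarlake=13 Cedarfen=11 Dunmere=8 Fernhollow=8 Greywater=7 Ironridge=7 → close Ashgrove (overflow 4)
  18÷6 = 3 each, +1 to first 0
Round 2: Briarlake=16 Cedarfen=14 Dunmere=11 Fernhollow=11 Greywater=10 Ironridge=10 → close Cedarfen (overflow 7)
  14÷5 = 2 each, +1 to first 4
Round 3: Briarlake=19 Dunmere=14 Fernhollow=14 Greywater=13 Ironridge=12 → close Fernhollow (overflow 9)
  14÷4 = 3 each, +1 to first 2
Round 4: Briarlake=23 Dunmere=18 Greywater=16 Ironridge=15 → close Dunmere (overflow 10)
  18÷3 = 6 each, +1 to first 0
Round 5: Briarlake=29 Greywater=22 Ironridge=21 → close Briarlake (overflow 14)
  29÷2 = 14 each, +1 to first 1
Round 6: Greywater=37 Ironridge=35 → close Greywater (overflow 28)
  37÷1 = 37 each, +1 to first 0

Closure order: Ashgrove, Cedarfen, Fernhollow, Dunmere, Briarlake, Greywater
Last habitat: Ironridge with 72 animals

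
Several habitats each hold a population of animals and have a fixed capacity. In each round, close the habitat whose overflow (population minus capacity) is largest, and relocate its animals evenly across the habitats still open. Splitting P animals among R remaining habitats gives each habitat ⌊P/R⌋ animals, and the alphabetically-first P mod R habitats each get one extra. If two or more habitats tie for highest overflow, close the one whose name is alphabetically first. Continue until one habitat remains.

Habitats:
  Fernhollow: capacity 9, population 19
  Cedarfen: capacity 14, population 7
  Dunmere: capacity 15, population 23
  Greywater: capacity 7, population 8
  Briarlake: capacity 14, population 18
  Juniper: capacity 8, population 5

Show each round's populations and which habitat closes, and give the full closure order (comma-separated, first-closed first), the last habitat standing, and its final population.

Closure order: Fernhollow, Dunmere, Briarlake, Greywater, Cedarfen
Last habitat: Juniper with 80 animals

Round 1: Briarlake=18 Cedarfen=7 Dunmere=23 Fernhollow=19 Greywater=8 Juniper=5 → close Fernhollow (overflow 10)
  19÷5 = 3 each, +1 to first 4
Round 2: Briarlake=22 Cedarfen=11 Dunmere=27 Greywater=12 Juniper=8 → close Dunmere (overflow 12)
  27÷4 = 6 each, +1 to first 3
Round 3: Briarlake=29 Cedarfen=18 Greywater=19 Juniper=14 → close Briarlake (overflow 15)
  29÷3 = 9 each, +1 to first 2
Round 4: Cedarfen=28 Greywater=29 Juniper=23 → close Greywater (overflow 22)
  29÷2 = 14 each, +1 to first 1
Round 5: Cedarfen=43 Juniper=37 → close Cedarfen (overflow 29)
  43÷1 = 43 each, +1 to first 0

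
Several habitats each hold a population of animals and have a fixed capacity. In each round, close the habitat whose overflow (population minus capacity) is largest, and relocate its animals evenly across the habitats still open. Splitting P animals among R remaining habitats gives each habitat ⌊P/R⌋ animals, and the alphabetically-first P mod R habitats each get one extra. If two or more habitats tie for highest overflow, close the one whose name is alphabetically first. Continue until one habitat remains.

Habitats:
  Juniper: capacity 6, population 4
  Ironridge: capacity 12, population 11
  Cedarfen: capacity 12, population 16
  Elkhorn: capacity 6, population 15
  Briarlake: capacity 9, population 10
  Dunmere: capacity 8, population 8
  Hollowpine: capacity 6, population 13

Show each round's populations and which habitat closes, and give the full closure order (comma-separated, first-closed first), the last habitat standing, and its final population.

Closure order: Elkhorn, Hollowpine, Cedarfen, Briarlake, Dunmere, Ironridge
Last habitat: Juniper with 77 animals

Round 1: Briarlake=10 Cedarfen=16 Dunmere=8 Elkhorn=15 Hollowpine=13 Ironridge=11 Juniper=4 → close Elkhorn (overflow 9)
  15÷6 = 2 each, +1 to first 3
Round 2: Briarlake=13 Cedarfen=19 Dunmere=11 Hollowpine=15 Ironridge=13 Juniper=6 → close Hollowpine (overflow 9)
  15÷5 = 3 each, +1 to first 0
Round 3: Briarlake=16 Cedarfen=22 Dunmere=14 Ironridge=16 Juniper=9 → close Cedarfen (overflow 10)
  22÷4 = 5 each, +1 to first 2
Round 4: Briarlake=22 Dunmere=20 Ironridge=21 Juniper=14 → close Briarlake (overflow 13)
  22÷3 = 7 each, +1 to first 1
Round 5: Dunmere=28 Ironridge=28 Juniper=21 → close Dunmere (overflow 20)
  28÷2 = 14 each, +1 to first 0
Round 6: Ironridge=42 Juniper=35 → close Ironridge (overflow 30)
  42÷1 = 42 each, +1 to first 0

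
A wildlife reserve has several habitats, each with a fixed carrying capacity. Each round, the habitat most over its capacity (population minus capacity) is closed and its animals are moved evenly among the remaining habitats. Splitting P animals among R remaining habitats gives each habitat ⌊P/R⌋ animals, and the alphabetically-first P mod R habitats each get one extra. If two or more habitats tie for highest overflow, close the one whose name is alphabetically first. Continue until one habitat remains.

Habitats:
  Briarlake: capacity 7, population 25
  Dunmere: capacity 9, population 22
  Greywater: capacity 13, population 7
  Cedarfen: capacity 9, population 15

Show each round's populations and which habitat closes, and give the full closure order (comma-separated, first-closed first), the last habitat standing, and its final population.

Closure order: Briarlake, Dunmere, Cedarfen
Last habitat: Greywater with 69 animals

Round 1: Briarlake=25 Cedarfen=15 Dunmere=22 Greywater=7 → close Briarlake (overflow 18)
  25÷3 = 8 each, +1 to first 1
Round 2: Cedarfen=24 Dunmere=30 Greywater=15 → close Dunmere (overflow 21)
  30÷2 = 15 each, +1 to first 0
Round 3: Cedarfen=39 Greywater=30 → close Cedarfen (overflow 30)
  39÷1 = 39 each, +1 to first 0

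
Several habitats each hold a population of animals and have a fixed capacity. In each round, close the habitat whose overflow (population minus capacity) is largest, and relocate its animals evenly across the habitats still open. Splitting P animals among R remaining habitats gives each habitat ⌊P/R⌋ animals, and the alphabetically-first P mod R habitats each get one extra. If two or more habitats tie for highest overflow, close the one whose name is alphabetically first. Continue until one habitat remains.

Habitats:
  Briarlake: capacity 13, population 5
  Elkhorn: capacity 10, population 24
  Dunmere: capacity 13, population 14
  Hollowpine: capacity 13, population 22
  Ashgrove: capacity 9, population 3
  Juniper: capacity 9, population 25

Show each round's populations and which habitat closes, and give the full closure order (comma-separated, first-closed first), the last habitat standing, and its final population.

Closure order: Juniper, Elkhorn, Hollowpine, Dunmere, Ashgrove
Last habitat: Briarlake with 93 animals

Round 1: Ashgrove=3 Briarlake=5 Dunmere=14 Elkhorn=24 Hollowpine=22 Juniper=25 → close Juniper (overflow 16)
  25÷5 = 5 each, +1 to first 0
Round 2: Ashgrove=8 Briarlake=10 Dunmere=19 Elkhorn=29 Hollowpine=27 → close Elkhorn (overflow 19)
  29÷4 = 7 each, +1 to first 1
Round 3: Ashgrove=16 Briarlake=17 Dunmere=26 Hollowpine=34 → close Hollowpine (overflow 21)
  34÷3 = 11 each, +1 to first 1
Round 4: Ashgrove=28 Briarlake=28 Dunmere=37 → close Dunmere (overflow 24)
  37÷2 = 18 each, +1 to first 1
Round 5: Ashgrove=47 Briarlake=46 → close Ashgrove (overflow 38)
  47÷1 = 47 each, +1 to first 0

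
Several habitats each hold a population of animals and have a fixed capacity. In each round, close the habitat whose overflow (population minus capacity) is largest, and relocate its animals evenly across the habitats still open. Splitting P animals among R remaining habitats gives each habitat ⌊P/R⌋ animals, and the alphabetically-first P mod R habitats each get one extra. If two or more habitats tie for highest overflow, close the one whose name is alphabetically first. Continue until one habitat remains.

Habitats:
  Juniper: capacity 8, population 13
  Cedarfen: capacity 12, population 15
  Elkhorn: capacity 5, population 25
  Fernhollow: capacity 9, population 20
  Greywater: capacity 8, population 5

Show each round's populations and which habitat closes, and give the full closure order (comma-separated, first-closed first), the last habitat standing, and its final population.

Closure order: Elkhorn, Fernhollow, Cedarfen, Juniper
Last habitat: Greywater with 78 animals

Round 1: Cedarfen=15 Elkhorn=25 Fernhollow=20 Greywater=5 Juniper=13 → close Elkhorn (overflow 20)
  25÷4 = 6 each, +1 to first 1
Round 2: Cedarfen=22 Fernhollow=26 Greywater=11 Juniper=19 → close Fernhollow (overflow 17)
  26÷3 = 8 each, +1 to first 2
Round 3: Cedarfen=31 Greywater=20 Juniper=27 → close Cedarfen (overflow 19)
  31÷2 = 15 each, +1 to first 1
Round 4: Greywater=36 Juniper=42 → close Juniper (overflow 34)
  42÷1 = 42 each, +1 to first 0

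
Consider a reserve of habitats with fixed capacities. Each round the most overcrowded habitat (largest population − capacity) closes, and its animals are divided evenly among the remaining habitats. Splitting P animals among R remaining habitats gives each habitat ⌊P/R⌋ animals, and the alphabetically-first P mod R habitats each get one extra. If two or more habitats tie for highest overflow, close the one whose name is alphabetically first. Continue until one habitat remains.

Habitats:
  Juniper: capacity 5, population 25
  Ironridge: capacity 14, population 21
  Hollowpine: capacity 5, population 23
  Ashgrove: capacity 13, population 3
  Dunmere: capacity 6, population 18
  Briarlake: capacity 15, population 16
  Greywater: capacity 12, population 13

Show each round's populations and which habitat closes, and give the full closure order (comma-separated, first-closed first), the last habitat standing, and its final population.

Closure order: Juniper, Hollowpine, Dunmere, Ironridge, Briarlake, Greywater
Last habitat: Ashgrove with 119 animals

Round 1: Ashgrove=3 Briarlake=16 Dunmere=18 Greywater=13 Hollowpine=23 Ironridge=21 Juniper=25 → close Juniper (overflow 20)
  25÷6 = 4 each, +1 to first 1
Round 2: Ashgrove=8 Briarlake=20 Dunmere=22 Greywater=17 Hollowpine=27 Ironridge=25 → close Hollowpine (overflow 22)
  27÷5 = 5 each, +1 to first 2
Round 3: Ashgrove=14 Briarlake=26 Dunmere=27 Greywater=22 Ironridge=30 → close Dunmere (overflow 21)
  27÷4 = 6 each, +1 to first 3
Round 4: Ashgrove=21 Briarlake=33 Greywater=29 Ironridge=36 → close Ironridge (overflow 22)
  36÷3 = 12 each, +1 to first 0
Round 5: Ashgrove=33 Briarlake=45 Greywater=41 → close Briarlake (overflow 30)
  45÷2 = 22 each, +1 to first 1
Round 6: Ashgrove=56 Greywater=63 → close Greywater (overflow 51)
  63÷1 = 63 each, +1 to first 0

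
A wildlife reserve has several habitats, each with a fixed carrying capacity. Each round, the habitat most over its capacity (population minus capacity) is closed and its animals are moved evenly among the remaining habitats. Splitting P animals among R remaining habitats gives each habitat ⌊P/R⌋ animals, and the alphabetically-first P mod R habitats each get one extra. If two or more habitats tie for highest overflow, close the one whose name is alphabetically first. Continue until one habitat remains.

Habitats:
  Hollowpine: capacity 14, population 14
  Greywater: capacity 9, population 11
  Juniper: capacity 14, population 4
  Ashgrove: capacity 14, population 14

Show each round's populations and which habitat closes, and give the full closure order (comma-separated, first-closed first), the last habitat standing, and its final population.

Round 1: Ashgrove=14 Greywater=11 Hollowpine=14 Juniper=4 → close Greywater (overflow 2)
  11÷3 = 3 each, +1 to first 2
Round 2: Ashgrove=18 Hollowpine=18 Juniper=7 → close Ashgrove (overflow 4)
  18÷2 = 9 each, +1 to first 0
Round 3: Hollowpine=27 Juniper=16 → close Hollowpine (overflow 13)
  27÷1 = 27 each, +1 to first 0

Closure order: Greywater, Ashgrove, Hollowpine
Last habitat: Juniper with 43 animals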